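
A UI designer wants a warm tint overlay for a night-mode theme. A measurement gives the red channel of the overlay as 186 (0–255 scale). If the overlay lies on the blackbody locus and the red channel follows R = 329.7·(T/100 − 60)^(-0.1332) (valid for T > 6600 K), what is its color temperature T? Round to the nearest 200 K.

13400 K

(t − 60)^(-0.1332) = 186/329.7 = 0.56415.
t − 60 = 0.56415^(1/-0.1332) = 0.56415^(-7.508) = 73.521, so t = 133.521.
T = 100·t = 13352 K → 13400 K to the nearest 200 K.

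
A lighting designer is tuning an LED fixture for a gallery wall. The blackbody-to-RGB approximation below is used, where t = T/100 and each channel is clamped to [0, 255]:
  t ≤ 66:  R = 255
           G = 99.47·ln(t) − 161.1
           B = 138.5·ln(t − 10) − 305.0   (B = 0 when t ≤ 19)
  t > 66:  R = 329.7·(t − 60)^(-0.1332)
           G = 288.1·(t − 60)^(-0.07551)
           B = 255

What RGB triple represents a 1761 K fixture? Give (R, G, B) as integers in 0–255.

t = 1761/100 = 17.61; the t ≤ 66 branch applies.
R = 255 by definition for t ≤ 66.
G = 99.47·ln 17.61 − 161.1 = 99.47·2.8685 − 161.1 = 124.226.
t = 17.61 ≤ 19, so B = 0.
Rounded: (255, 124, 0).

(255, 124, 0)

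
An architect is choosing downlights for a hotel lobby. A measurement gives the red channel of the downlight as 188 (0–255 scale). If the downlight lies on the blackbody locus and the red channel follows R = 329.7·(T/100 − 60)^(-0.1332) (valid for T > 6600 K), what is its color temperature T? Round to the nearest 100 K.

12800 K

(t − 60)^(-0.1332) = 188/329.7 = 0.57022.
t − 60 = 0.57022^(1/-0.1332) = 0.57022^(-7.508) = 67.848, so t = 127.848.
T = 100·t = 12785 K → 12800 K to the nearest 100 K.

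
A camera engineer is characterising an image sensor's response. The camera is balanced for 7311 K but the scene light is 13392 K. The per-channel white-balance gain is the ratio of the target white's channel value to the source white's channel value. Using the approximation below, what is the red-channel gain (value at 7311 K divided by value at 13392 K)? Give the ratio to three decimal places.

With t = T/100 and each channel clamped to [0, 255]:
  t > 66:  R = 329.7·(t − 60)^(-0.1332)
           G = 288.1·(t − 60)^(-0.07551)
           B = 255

At 13392 K (t = 133.92):
  R = 329.7·(133.92 − 60)^(-0.1332) = 329.7·73.92^(-0.1332) = 329.7·0.56374 = 185.866.
At 7311 K (t = 73.11):
  R = 329.7·(73.11 − 60)^(-0.1332) = 329.7·13.11^(-0.1332) = 329.7·0.70980 = 234.021.
Gain = 234.021 / 185.866 = 1.2591 → 1.259.

1.259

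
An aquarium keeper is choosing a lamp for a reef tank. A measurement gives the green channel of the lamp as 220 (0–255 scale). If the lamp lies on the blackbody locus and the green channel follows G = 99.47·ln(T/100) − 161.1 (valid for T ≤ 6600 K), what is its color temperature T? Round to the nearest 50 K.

ln t = (220 + 161.1) / 99.47 = 3.8313.
t = e^3.8313 = 46.123.
T = 100·t = 4612 K → 4600 K to the nearest 50 K.

4600 K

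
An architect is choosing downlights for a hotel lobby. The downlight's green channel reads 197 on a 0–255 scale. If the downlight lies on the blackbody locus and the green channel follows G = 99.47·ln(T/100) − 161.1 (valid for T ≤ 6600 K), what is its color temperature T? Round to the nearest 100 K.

ln t = (197 + 161.1) / 99.47 = 3.6001.
t = e^3.6001 = 36.601.
T = 100·t = 3660 K → 3700 K to the nearest 100 K.

3700 K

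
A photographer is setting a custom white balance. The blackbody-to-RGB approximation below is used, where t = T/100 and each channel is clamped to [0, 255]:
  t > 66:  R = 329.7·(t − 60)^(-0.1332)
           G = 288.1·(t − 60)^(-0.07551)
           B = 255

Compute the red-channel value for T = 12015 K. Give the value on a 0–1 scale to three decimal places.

0.749

t = 12015/100 = 120.15; the t > 66 branch applies.
R = 329.7·(120.15 − 60)^(-0.1332) = 329.7·60.15^(-0.1332) = 329.7·0.57944 = 191.040.
On a 0–1 scale: 191.040/255 = 0.7492 → 0.749.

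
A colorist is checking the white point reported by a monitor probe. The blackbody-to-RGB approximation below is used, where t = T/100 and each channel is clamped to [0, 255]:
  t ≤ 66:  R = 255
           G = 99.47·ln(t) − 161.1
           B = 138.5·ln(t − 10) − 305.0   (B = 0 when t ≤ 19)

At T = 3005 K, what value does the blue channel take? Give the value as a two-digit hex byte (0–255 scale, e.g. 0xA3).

t = 3005/100 = 30.05; the t ≤ 66 branch applies.
B = 138.5·ln(30.05 − 10) − 305.0 = 138.5·ln 20.05 − 305.0 = 138.5·2.9982 − 305.0 = 110.255.
Rounded: 110; in hex, 0x6E.

0x6E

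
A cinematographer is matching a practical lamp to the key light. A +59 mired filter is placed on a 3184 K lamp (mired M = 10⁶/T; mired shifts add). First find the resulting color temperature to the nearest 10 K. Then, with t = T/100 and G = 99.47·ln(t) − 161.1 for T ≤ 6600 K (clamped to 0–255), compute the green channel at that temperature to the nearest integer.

M_in = 10⁶/3184 = 314.07; M_out = 314.07 + (+59) = 373.07.
T_out = 10⁶/373.07 = 2680.5 K → 2680 K; t = 26.8.
G = 99.47·ln 26.8 − 161.1 = 99.47·3.2884 − 161.1 = 165.997.
Rounded: 166.

166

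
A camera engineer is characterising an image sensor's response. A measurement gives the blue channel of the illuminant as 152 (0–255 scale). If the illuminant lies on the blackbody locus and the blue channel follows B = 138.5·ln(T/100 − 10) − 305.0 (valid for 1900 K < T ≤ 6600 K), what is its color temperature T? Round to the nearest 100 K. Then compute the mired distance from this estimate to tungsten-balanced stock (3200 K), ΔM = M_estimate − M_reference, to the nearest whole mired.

ln(t − 10) = (152 + 305.0) / 138.5 = 3.2996.
t − 10 = e^3.2996 = 27.103, so t = 37.103.
T = 100·t = 3710 K → 3700 K to the nearest 100 K.
M_estimate = 10⁶/3700 = 270.27; M_reference = 10⁶/3200 = 312.50.
ΔM = 270.27 − 312.50 = -42.23 → -42 mireds.

-42 mireds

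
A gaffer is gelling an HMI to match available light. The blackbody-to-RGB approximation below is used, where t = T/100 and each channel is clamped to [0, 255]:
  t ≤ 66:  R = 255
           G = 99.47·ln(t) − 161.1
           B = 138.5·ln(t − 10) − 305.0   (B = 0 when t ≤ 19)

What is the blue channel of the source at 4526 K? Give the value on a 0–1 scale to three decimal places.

0.739

t = 4526/100 = 45.26; the t ≤ 66 branch applies.
B = 138.5·ln(45.26 − 10) − 305.0 = 138.5·ln 35.26 − 305.0 = 138.5·3.5627 − 305.0 = 188.441.
On a 0–1 scale: 188.441/255 = 0.7390 → 0.739.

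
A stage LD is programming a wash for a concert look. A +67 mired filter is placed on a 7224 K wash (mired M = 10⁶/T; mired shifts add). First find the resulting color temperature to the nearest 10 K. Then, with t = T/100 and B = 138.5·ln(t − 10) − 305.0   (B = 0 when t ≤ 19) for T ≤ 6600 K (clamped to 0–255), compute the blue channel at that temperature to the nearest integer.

M_in = 10⁶/7224 = 138.43; M_out = 138.43 + (+67) = 205.43.
T_out = 10⁶/205.43 = 4867.9 K → 4870 K; t = 48.7.
B = 138.5·ln(48.7 − 10) − 305.0 = 138.5·ln 38.7 − 305.0 = 138.5·3.6558 − 305.0 = 201.334.
Rounded: 201.

201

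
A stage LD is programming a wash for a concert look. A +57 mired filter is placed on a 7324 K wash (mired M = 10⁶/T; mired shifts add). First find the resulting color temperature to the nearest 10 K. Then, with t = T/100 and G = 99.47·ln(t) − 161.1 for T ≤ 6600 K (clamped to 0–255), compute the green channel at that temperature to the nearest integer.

M_in = 10⁶/7324 = 136.54; M_out = 136.54 + (+57) = 193.54.
T_out = 10⁶/193.54 = 5167.0 K → 5170 K; t = 51.7.
G = 99.47·ln 51.7 − 161.1 = 99.47·3.9455 − 161.1 = 231.355.
Rounded: 231.

231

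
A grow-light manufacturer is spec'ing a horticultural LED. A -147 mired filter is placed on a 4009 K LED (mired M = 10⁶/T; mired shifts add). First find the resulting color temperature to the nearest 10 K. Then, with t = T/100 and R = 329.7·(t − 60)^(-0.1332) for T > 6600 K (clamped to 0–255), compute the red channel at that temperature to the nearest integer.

203

M_in = 10⁶/4009 = 249.44; M_out = 249.44 + (-147) = 102.44.
T_out = 10⁶/102.44 = 9761.9 K → 9760 K; t = 97.6.
R = 329.7·(97.6 − 60)^(-0.1332) = 329.7·37.6^(-0.1332) = 329.7·0.61686 = 203.378.
Rounded: 203.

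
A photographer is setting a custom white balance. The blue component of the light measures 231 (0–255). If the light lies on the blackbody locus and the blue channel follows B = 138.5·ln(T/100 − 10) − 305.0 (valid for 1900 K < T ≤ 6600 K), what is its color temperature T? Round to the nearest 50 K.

ln(t − 10) = (231 + 305.0) / 138.5 = 3.8700.
t − 10 = e^3.8700 = 47.944, so t = 57.944.
T = 100·t = 5794 K → 5800 K to the nearest 50 K.

5800 K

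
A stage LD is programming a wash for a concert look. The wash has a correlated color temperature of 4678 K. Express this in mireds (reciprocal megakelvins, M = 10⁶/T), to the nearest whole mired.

M = 10⁶ / 4678 = 213.767 → 214 mireds.

214 mireds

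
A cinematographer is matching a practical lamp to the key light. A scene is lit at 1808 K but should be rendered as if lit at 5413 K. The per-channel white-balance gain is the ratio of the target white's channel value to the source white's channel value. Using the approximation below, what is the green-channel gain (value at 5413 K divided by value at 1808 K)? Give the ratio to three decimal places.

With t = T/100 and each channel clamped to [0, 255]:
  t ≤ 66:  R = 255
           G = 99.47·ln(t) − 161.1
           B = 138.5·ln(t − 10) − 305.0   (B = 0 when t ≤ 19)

At 1808 K (t = 18.08):
  G = 99.47·ln 18.08 − 161.1 = 99.47·2.8948 − 161.1 = 126.846.
At 5413 K (t = 54.13):
  G = 99.47·ln 54.13 − 161.1 = 99.47·3.9914 − 161.1 = 235.923.
Gain = 235.923 / 126.846 = 1.8599 → 1.860.

1.860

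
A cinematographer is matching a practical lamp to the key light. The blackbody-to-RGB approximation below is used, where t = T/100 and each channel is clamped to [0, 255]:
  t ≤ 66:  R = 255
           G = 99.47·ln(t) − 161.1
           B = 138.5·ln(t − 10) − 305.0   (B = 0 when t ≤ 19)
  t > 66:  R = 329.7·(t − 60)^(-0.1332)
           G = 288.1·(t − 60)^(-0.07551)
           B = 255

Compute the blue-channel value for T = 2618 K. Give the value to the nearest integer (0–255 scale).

t = 2618/100 = 26.18; the t ≤ 66 branch applies.
B = 138.5·ln(26.18 − 10) − 305.0 = 138.5·ln 16.18 − 305.0 = 138.5·2.7838 − 305.0 = 80.553.
Rounded: 81.

81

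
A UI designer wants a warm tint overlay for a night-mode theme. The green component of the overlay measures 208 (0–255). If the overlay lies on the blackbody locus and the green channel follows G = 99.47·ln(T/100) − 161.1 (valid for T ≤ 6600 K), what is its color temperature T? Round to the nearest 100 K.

4100 K

ln t = (208 + 161.1) / 99.47 = 3.7107.
t = e^3.7107 = 40.881.
T = 100·t = 4088 K → 4100 K to the nearest 100 K.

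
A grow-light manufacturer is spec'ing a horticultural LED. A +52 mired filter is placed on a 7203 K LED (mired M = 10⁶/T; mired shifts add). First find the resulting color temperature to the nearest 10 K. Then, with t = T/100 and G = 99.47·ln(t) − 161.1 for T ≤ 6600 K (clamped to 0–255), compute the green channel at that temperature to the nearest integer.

233

M_in = 10⁶/7203 = 138.83; M_out = 138.83 + (+52) = 190.83.
T_out = 10⁶/190.83 = 5240.2 K → 5240 K; t = 52.4.
G = 99.47·ln 52.4 − 161.1 = 99.47·3.9589 − 161.1 = 232.692.
Rounded: 233.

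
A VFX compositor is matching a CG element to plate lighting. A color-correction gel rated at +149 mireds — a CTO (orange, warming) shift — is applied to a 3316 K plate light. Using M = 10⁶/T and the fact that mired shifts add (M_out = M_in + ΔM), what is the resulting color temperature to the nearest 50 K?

M_in = 10⁶/3316 = 301.57 mireds.
M_out = 301.57 + (+149) = 450.57 mireds.
T_out = 10⁶/450.57 = 2219.4 K → 2200 K.

2200 K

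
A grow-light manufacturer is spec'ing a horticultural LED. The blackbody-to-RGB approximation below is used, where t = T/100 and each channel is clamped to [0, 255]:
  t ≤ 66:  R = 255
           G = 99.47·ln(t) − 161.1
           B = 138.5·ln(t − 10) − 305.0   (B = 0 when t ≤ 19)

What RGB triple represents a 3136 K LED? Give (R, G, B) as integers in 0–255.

(255, 182, 119)

t = 3136/100 = 31.36; the t ≤ 66 branch applies.
R = 255 by definition for t ≤ 66.
G = 99.47·ln 31.36 − 161.1 = 99.47·3.4455 − 161.1 = 181.627.
B = 138.5·ln(31.36 − 10) − 305.0 = 138.5·ln 21.36 − 305.0 = 138.5·3.0615 − 305.0 = 119.021.
Rounded: (255, 182, 119).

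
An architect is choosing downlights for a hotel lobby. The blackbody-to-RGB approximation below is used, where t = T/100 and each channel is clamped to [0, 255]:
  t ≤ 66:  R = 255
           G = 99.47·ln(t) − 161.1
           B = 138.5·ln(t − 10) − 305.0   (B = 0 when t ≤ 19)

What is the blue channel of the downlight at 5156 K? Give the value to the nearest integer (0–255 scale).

t = 5156/100 = 51.56; the t ≤ 66 branch applies.
B = 138.5·ln(51.56 − 10) − 305.0 = 138.5·ln 41.56 − 305.0 = 138.5·3.7271 − 305.0 = 211.209.
Rounded: 211.

211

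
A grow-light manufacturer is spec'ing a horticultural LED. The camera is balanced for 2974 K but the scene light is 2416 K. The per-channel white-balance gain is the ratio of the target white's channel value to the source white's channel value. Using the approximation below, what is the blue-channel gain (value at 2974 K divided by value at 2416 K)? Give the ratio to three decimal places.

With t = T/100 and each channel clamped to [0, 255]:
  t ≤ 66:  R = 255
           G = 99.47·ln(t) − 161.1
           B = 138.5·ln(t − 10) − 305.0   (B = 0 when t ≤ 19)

At 2416 K (t = 24.16):
  B = 138.5·ln(24.16 − 10) − 305.0 = 138.5·ln 14.16 − 305.0 = 138.5·2.6504 − 305.0 = 62.083.
At 2974 K (t = 29.74):
  B = 138.5·ln(29.74 − 10) − 305.0 = 138.5·ln 19.74 − 305.0 = 138.5·2.9826 − 305.0 = 108.097.
Gain = 108.097 / 62.083 = 1.7412 → 1.741.

1.741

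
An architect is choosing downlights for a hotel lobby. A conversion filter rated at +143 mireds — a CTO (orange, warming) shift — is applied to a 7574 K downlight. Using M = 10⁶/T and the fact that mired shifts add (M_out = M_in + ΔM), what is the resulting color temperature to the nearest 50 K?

M_in = 10⁶/7574 = 132.03 mireds.
M_out = 132.03 + (+143) = 275.03 mireds.
T_out = 10⁶/275.03 = 3636.0 K → 3650 K.

3650 K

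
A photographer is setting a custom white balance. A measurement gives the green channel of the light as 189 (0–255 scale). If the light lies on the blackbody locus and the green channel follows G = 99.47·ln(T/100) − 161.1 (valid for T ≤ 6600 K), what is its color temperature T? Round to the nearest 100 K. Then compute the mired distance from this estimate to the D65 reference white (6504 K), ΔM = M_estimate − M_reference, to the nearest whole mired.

+140 mireds

ln t = (189 + 161.1) / 99.47 = 3.5197.
t = e^3.5197 = 33.773.
T = 100·t = 3377 K → 3400 K to the nearest 100 K.
M_estimate = 10⁶/3400 = 294.12; M_reference = 10⁶/6504 = 153.75.
ΔM = 294.12 − 153.75 = 140.37 → +140 mireds.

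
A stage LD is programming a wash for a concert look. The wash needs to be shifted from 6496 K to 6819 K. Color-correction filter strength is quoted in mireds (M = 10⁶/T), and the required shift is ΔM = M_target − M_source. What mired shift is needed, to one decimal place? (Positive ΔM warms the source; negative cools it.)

M_source = 10⁶/6496 = 153.941; M_target = 10⁶/6819 = 146.649.
ΔM = 146.649 − 153.941 = -7.292 → -7.3 mireds, a cooling shift.

-7.3 mireds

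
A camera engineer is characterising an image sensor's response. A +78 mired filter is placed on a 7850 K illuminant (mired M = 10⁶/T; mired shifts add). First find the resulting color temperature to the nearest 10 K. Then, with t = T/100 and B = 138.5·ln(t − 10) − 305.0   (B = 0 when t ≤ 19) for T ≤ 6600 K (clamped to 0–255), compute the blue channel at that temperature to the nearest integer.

201

M_in = 10⁶/7850 = 127.39; M_out = 127.39 + (+78) = 205.39.
T_out = 10⁶/205.39 = 4868.8 K → 4870 K; t = 48.7.
B = 138.5·ln(48.7 − 10) − 305.0 = 138.5·ln 38.7 − 305.0 = 138.5·3.6558 − 305.0 = 201.334.
Rounded: 201.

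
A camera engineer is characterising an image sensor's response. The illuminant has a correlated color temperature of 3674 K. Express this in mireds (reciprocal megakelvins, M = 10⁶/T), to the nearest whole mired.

272 mireds

M = 10⁶ / 3674 = 272.183 → 272 mireds.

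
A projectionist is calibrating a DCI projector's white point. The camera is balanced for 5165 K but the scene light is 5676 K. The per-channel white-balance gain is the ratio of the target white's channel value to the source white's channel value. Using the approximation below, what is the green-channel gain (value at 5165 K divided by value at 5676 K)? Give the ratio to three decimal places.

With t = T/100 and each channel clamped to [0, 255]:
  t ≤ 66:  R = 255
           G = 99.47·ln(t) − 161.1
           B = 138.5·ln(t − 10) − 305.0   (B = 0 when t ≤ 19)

0.961

At 5676 K (t = 56.76):
  G = 99.47·ln 56.76 − 161.1 = 99.47·4.0388 − 161.1 = 240.643.
At 5165 K (t = 51.65):
  G = 99.47·ln 51.65 − 161.1 = 99.47·3.9445 − 161.1 = 231.258.
Gain = 231.258 / 240.643 = 0.9610 → 0.961.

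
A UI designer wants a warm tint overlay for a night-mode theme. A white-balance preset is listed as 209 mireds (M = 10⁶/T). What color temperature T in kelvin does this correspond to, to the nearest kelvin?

4785 K

T = 10⁶ / 209 = 4784.69 K → 4785 K.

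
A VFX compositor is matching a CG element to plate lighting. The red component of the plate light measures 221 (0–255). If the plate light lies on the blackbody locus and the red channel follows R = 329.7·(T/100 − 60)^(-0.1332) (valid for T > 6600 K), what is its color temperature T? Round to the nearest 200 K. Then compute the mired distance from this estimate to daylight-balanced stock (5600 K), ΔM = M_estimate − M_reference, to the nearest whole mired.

(t − 60)^(-0.1332) = 221/329.7 = 0.67031.
t − 60 = 0.67031^(1/-0.1332) = 0.67031^(-7.508) = 20.149, so t = 80.149.
T = 100·t = 8015 K → 8000 K to the nearest 200 K.
M_estimate = 10⁶/8000 = 125.00; M_reference = 10⁶/5600 = 178.57.
ΔM = 125.00 − 178.57 = -53.57 → -54 mireds.

-54 mireds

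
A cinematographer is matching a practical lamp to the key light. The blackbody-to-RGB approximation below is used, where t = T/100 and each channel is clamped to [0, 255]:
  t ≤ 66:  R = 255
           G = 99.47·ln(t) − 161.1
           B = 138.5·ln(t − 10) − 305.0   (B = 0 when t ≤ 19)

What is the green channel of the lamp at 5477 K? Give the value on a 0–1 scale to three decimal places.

t = 5477/100 = 54.77; the t ≤ 66 branch applies.
G = 99.47·ln 54.77 − 161.1 = 99.47·4.0031 − 161.1 = 237.093.
On a 0–1 scale: 237.093/255 = 0.9298 → 0.930.

0.930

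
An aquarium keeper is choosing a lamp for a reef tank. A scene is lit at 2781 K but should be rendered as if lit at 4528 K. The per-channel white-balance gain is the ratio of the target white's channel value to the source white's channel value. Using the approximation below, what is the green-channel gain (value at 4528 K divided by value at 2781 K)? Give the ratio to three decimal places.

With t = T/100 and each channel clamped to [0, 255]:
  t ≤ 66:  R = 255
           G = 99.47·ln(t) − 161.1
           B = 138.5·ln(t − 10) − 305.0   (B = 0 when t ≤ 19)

At 2781 K (t = 27.81):
  G = 99.47·ln 27.81 − 161.1 = 99.47·3.3254 − 161.1 = 169.677.
At 4528 K (t = 45.28):
  G = 99.47·ln 45.28 − 161.1 = 99.47·3.8129 − 161.1 = 218.166.
Gain = 218.166 / 169.677 = 1.2858 → 1.286.

1.286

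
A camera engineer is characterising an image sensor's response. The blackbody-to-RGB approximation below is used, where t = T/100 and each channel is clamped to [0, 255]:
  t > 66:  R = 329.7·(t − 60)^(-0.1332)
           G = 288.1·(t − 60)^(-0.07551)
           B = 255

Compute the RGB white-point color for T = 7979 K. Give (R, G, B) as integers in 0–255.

t = 7979/100 = 79.79; the t > 66 branch applies.
R = 329.7·(79.79 − 60)^(-0.1332) = 329.7·19.79^(-0.1332) = 329.7·0.67191 = 221.530.
G = 288.1·(79.79 − 60)^(-0.07551) = 288.1·19.79^(-0.07551) = 288.1·0.79819 = 229.958.
B = 255 by definition for t > 66.
Rounded: (222, 230, 255).

(222, 230, 255)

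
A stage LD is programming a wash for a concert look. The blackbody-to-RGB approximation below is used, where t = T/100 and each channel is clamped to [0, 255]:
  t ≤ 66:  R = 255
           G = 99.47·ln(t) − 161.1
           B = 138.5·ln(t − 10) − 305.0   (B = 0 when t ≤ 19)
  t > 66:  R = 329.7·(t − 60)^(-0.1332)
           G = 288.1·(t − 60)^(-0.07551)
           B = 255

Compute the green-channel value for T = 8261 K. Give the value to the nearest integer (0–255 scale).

t = 8261/100 = 82.61; the t > 66 branch applies.
G = 288.1·(82.61 − 60)^(-0.07551) = 288.1·22.61^(-0.07551) = 288.1·0.79020 = 227.656.
Rounded: 228.

228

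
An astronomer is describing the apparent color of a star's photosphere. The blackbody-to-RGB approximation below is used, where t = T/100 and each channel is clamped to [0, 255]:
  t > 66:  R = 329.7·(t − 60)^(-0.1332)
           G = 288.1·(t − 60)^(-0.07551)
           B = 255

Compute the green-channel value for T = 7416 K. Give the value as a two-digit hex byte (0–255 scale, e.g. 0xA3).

0xEC

t = 7416/100 = 74.16; the t > 66 branch applies.
G = 288.1·(74.16 − 60)^(-0.07551) = 288.1·14.16^(-0.07551) = 288.1·0.81862 = 235.845.
Rounded: 236; in hex, 0xEC.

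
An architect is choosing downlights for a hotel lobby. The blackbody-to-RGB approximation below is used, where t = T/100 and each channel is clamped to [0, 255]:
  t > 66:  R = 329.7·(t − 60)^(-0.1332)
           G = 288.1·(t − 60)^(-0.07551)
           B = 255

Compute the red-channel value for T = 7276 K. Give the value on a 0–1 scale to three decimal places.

0.921

t = 7276/100 = 72.76; the t > 66 branch applies.
R = 329.7·(72.76 − 60)^(-0.1332) = 329.7·12.76^(-0.1332) = 329.7·0.71236 = 234.866.
On a 0–1 scale: 234.866/255 = 0.9210 → 0.921.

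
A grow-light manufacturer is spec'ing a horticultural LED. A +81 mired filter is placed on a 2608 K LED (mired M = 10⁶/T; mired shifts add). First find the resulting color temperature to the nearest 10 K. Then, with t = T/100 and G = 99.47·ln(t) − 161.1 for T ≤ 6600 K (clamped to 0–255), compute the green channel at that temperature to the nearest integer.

144

M_in = 10⁶/2608 = 383.44; M_out = 383.44 + (+81) = 464.44.
T_out = 10⁶/464.44 = 2153.2 K → 2150 K; t = 21.5.
G = 99.47·ln 21.5 − 161.1 = 99.47·3.0681 − 161.1 = 144.079.
Rounded: 144.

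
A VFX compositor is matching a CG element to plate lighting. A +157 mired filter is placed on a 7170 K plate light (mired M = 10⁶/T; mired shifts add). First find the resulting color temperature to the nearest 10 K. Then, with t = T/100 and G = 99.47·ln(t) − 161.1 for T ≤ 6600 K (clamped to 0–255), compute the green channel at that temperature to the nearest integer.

M_in = 10⁶/7170 = 139.47; M_out = 139.47 + (+157) = 296.47.
T_out = 10⁶/296.47 = 3373.0 K → 3370 K; t = 33.7.
G = 99.47·ln 33.7 − 161.1 = 99.47·3.5175 − 161.1 = 188.786.
Rounded: 189.

189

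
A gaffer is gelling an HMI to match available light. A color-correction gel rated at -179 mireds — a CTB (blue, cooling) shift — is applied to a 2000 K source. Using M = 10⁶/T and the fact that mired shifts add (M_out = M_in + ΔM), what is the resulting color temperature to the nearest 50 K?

M_in = 10⁶/2000 = 500.00 mireds.
M_out = 500.00 + (-179) = 321.00 mireds.
T_out = 10⁶/321.00 = 3115.3 K → 3100 K.

3100 K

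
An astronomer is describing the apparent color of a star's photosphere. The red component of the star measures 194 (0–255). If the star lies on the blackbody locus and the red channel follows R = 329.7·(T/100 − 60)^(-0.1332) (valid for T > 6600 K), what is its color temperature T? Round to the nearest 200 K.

(t − 60)^(-0.1332) = 194/329.7 = 0.58841.
t − 60 = 0.58841^(1/-0.1332) = 0.58841^(-7.508) = 53.593, so t = 113.593.
T = 100·t = 11359 K → 11400 K to the nearest 200 K.

11400 K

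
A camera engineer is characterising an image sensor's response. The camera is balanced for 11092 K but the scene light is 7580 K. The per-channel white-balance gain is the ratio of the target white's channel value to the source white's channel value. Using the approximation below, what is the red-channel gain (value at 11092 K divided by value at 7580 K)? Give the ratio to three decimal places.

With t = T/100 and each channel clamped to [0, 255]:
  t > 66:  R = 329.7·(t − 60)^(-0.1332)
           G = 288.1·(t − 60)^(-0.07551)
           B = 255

0.856

At 7580 K (t = 75.8):
  R = 329.7·(75.8 − 60)^(-0.1332) = 329.7·15.8^(-0.1332) = 329.7·0.69237 = 228.275.
At 11092 K (t = 110.92):
  R = 329.7·(110.92 − 60)^(-0.1332) = 329.7·50.92^(-0.1332) = 329.7·0.59244 = 195.327.
Gain = 195.327 / 228.275 = 0.8557 → 0.856.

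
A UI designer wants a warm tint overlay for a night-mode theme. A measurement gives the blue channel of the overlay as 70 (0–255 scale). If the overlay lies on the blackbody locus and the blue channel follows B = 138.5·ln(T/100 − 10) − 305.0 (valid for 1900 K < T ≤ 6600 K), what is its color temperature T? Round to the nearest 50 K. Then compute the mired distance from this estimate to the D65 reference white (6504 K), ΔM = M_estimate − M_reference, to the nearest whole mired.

+246 mireds

ln(t − 10) = (70 + 305.0) / 138.5 = 2.7076.
t − 10 = e^2.7076 = 14.993, so t = 24.993.
T = 100·t = 2499 K → 2500 K to the nearest 50 K.
M_estimate = 10⁶/2500 = 400.00; M_reference = 10⁶/6504 = 153.75.
ΔM = 400.00 − 153.75 = 246.25 → +246 mireds.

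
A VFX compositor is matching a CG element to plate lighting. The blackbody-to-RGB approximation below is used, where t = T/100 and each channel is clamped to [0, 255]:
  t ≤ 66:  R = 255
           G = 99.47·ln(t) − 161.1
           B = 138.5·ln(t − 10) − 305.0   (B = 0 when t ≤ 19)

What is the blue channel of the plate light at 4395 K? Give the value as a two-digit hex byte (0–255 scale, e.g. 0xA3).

0xB7

t = 4395/100 = 43.95; the t ≤ 66 branch applies.
B = 138.5·ln(43.95 − 10) − 305.0 = 138.5·ln 33.95 − 305.0 = 138.5·3.5249 − 305.0 = 183.197.
Rounded: 183; in hex, 0xB7.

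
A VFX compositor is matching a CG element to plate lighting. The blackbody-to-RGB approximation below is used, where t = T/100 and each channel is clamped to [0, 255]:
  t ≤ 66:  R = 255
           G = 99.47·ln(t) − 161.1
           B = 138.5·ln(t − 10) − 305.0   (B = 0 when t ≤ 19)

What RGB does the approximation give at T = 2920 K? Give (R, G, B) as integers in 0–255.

(255, 175, 104)

t = 2920/100 = 29.2; the t ≤ 66 branch applies.
R = 255 by definition for t ≤ 66.
G = 99.47·ln 29.2 − 161.1 = 99.47·3.3742 − 161.1 = 174.529.
B = 138.5·ln(29.2 − 10) − 305.0 = 138.5·ln 19.2 − 305.0 = 138.5·2.9549 − 305.0 = 104.255.
Rounded: (255, 175, 104).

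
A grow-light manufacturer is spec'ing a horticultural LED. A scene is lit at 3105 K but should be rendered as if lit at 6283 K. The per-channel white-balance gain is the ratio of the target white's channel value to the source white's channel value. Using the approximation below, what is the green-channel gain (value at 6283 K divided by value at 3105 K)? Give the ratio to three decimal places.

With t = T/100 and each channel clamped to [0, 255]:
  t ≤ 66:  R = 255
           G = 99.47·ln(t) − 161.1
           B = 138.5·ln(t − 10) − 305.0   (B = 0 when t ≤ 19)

At 3105 K (t = 31.05):
  G = 99.47·ln 31.05 − 161.1 = 99.47·3.4356 − 161.1 = 180.639.
At 6283 K (t = 62.83):
  G = 99.47·ln 62.83 − 161.1 = 99.47·4.1404 − 161.1 = 250.749.
Gain = 250.749 / 180.639 = 1.3881 → 1.388.

1.388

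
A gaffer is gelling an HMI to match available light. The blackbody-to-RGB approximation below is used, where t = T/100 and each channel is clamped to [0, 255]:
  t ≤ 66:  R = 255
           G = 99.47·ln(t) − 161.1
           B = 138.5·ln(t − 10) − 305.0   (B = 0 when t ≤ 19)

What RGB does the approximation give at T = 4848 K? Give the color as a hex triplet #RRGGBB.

#FFE1C9

t = 4848/100 = 48.48; the t ≤ 66 branch applies.
R = 255 by definition for t ≤ 66.
G = 99.47·ln 48.48 − 161.1 = 99.47·3.8812 − 161.1 = 224.958.
B = 138.5·ln(48.48 − 10) − 305.0 = 138.5·ln 38.48 − 305.0 = 138.5·3.6501 − 305.0 = 200.544.
Rounded: (255, 225, 201).
In hex: #FFE1C9.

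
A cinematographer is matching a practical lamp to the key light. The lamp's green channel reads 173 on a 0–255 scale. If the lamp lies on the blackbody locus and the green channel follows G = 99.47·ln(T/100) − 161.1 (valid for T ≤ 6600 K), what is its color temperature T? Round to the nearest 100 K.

2900 K

ln t = (173 + 161.1) / 99.47 = 3.3588.
t = e^3.3588 = 28.755.
T = 100·t = 2875 K → 2900 K to the nearest 100 K.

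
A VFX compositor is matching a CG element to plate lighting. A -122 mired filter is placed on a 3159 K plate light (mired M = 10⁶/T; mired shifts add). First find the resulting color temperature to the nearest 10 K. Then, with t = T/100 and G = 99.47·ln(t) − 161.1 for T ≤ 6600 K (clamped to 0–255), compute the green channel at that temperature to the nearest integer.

231

M_in = 10⁶/3159 = 316.56; M_out = 316.56 + (-122) = 194.56.
T_out = 10⁶/194.56 = 5139.9 K → 5140 K; t = 51.4.
G = 99.47·ln 51.4 − 161.1 = 99.47·3.9396 − 161.1 = 230.776.
Rounded: 231.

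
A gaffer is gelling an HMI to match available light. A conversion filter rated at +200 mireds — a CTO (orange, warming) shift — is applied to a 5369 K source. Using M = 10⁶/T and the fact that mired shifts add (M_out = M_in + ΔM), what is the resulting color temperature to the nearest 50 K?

2600 K

M_in = 10⁶/5369 = 186.25 mireds.
M_out = 186.25 + (+200) = 386.25 mireds.
T_out = 10⁶/386.25 = 2589.0 K → 2600 K.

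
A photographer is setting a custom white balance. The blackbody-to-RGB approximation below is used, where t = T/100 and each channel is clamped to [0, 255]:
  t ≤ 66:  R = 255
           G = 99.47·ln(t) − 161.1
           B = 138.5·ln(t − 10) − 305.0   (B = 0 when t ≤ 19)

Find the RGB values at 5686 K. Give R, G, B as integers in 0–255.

t = 5686/100 = 56.86; the t ≤ 66 branch applies.
R = 255 by definition for t ≤ 66.
G = 99.47·ln 56.86 − 161.1 = 99.47·4.0406 − 161.1 = 240.818.
B = 138.5·ln(56.86 − 10) − 305.0 = 138.5·ln 46.86 − 305.0 = 138.5·3.8472 − 305.0 = 227.832.
Rounded: (255, 241, 228).

R=255, G=241, B=228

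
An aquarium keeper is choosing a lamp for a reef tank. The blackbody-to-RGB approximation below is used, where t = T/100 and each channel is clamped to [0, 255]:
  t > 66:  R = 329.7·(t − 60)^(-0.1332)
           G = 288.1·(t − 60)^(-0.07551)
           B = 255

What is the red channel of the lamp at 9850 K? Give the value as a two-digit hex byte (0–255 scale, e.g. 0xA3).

0xCB

t = 9850/100 = 98.5; the t > 66 branch applies.
R = 329.7·(98.5 − 60)^(-0.1332) = 329.7·38.5^(-0.1332) = 329.7·0.61492 = 202.738.
Rounded: 203; in hex, 0xCB.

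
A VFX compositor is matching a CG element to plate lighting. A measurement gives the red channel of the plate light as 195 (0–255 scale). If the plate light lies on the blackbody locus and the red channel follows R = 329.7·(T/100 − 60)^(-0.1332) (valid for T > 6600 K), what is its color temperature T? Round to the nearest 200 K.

(t − 60)^(-0.1332) = 195/329.7 = 0.59145.
t − 60 = 0.59145^(1/-0.1332) = 0.59145^(-7.508) = 51.564, so t = 111.564.
T = 100·t = 11156 K → 11200 K to the nearest 200 K.

11200 K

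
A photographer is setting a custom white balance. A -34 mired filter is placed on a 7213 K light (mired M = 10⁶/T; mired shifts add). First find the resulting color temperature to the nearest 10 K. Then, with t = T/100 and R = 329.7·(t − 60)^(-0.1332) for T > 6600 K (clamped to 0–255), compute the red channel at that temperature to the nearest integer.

205

M_in = 10⁶/7213 = 138.64; M_out = 138.64 + (-34) = 104.64.
T_out = 10⁶/104.64 = 9556.7 K → 9560 K; t = 95.6.
R = 329.7·(95.6 − 60)^(-0.1332) = 329.7·35.6^(-0.1332) = 329.7·0.62137 = 204.864.
Rounded: 205.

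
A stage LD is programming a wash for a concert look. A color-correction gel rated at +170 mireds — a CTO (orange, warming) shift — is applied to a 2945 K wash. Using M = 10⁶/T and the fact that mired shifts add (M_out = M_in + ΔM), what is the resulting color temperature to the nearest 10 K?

M_in = 10⁶/2945 = 339.56 mireds.
M_out = 339.56 + (+170) = 509.56 mireds.
T_out = 10⁶/509.56 = 1962.5 K → 1960 K.

1960 K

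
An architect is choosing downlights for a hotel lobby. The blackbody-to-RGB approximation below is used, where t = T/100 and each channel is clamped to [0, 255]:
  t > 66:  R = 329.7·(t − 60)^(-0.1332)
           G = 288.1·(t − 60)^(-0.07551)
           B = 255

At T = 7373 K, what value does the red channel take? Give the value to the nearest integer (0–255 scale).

t = 7373/100 = 73.73; the t > 66 branch applies.
R = 329.7·(73.73 − 60)^(-0.1332) = 329.7·13.73^(-0.1332) = 329.7·0.70544 = 232.585.
Rounded: 233.

233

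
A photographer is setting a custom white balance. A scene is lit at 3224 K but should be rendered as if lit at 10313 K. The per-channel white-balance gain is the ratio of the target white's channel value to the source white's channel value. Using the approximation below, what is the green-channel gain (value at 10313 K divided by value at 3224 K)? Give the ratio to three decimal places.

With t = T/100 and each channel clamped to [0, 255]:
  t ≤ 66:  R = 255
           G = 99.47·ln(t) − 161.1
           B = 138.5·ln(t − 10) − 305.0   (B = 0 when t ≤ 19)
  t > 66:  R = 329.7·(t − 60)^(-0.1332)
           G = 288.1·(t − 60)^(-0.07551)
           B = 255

At 3224 K (t = 32.24):
  G = 99.47·ln 32.24 − 161.1 = 99.47·3.4732 − 161.1 = 184.380.
At 10313 K (t = 103.13):
  G = 288.1·(103.13 − 60)^(-0.07551) = 288.1·43.13^(-0.07551) = 288.1·0.75259 = 216.821.
Gain = 216.821 / 184.380 = 1.1759 → 1.176.

1.176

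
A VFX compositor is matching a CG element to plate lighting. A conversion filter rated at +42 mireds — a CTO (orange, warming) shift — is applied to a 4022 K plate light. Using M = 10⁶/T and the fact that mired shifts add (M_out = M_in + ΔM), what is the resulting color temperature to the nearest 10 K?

3440 K

M_in = 10⁶/4022 = 248.63 mireds.
M_out = 248.63 + (+42) = 290.63 mireds.
T_out = 10⁶/290.63 = 3440.8 K → 3440 K.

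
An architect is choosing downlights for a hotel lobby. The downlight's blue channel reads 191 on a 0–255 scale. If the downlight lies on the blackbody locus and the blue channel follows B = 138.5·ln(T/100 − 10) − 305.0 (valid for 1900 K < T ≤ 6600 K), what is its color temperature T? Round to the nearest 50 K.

4600 K

ln(t − 10) = (191 + 305.0) / 138.5 = 3.5812.
t − 10 = e^3.5812 = 35.918, so t = 45.918.
T = 100·t = 4592 K → 4600 K to the nearest 50 K.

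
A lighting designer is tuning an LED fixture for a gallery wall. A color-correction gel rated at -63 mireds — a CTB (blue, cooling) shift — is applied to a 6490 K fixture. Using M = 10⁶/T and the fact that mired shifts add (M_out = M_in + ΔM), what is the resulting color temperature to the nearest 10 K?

M_in = 10⁶/6490 = 154.08 mireds.
M_out = 154.08 + (-63) = 91.08 mireds.
T_out = 10⁶/91.08 = 10979.0 K → 10980 K.

10980 K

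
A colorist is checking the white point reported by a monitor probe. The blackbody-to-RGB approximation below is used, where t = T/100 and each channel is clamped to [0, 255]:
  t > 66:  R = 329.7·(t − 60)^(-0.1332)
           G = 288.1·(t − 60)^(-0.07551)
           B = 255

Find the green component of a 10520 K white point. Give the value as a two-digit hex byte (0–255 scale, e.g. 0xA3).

t = 10520/100 = 105.2; the t > 66 branch applies.
G = 288.1·(105.2 − 60)^(-0.07551) = 288.1·45.2^(-0.07551) = 288.1·0.74993 = 216.055.
Rounded: 216; in hex, 0xD8.

0xD8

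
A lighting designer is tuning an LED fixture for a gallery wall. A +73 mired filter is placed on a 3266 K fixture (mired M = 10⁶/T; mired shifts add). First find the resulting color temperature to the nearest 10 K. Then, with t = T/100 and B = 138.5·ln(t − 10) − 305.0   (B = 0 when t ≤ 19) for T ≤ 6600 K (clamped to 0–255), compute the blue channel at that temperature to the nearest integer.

82

M_in = 10⁶/3266 = 306.18; M_out = 306.18 + (+73) = 379.18.
T_out = 10⁶/379.18 = 2637.2 K → 2640 K; t = 26.4.
B = 138.5·ln(26.4 − 10) − 305.0 = 138.5·ln 16.4 − 305.0 = 138.5·2.7973 − 305.0 = 82.423.
Rounded: 82.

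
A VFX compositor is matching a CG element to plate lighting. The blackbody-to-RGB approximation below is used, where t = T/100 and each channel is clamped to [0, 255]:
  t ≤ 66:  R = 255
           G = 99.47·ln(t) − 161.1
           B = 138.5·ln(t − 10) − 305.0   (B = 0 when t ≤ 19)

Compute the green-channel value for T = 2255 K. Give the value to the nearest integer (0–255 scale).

t = 2255/100 = 22.55; the t ≤ 66 branch applies.
G = 99.47·ln 22.55 − 161.1 = 99.47·3.1157 − 161.1 = 148.822.
Rounded: 149.

149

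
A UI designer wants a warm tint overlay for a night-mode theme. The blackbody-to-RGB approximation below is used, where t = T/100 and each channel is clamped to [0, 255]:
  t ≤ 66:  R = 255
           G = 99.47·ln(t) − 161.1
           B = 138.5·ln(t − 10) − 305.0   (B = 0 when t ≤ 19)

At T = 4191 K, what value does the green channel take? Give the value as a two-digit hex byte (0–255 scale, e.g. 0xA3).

0xD2

t = 4191/100 = 41.91; the t ≤ 66 branch applies.
G = 99.47·ln 41.91 − 161.1 = 99.47·3.7355 − 161.1 = 210.473.
Rounded: 210; in hex, 0xD2.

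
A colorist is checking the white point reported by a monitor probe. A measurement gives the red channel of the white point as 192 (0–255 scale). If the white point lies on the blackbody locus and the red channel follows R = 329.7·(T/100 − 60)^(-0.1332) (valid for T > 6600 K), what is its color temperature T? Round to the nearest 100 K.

(t − 60)^(-0.1332) = 192/329.7 = 0.58235.
t − 60 = 0.58235^(1/-0.1332) = 0.58235^(-7.508) = 57.929, so t = 117.929.
T = 100·t = 11793 K → 11800 K to the nearest 100 K.

11800 K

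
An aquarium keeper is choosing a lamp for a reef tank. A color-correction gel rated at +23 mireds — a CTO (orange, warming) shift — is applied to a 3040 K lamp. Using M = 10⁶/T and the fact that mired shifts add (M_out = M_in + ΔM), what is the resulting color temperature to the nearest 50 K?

2850 K

M_in = 10⁶/3040 = 328.95 mireds.
M_out = 328.95 + (+23) = 351.95 mireds.
T_out = 10⁶/351.95 = 2841.3 K → 2850 K.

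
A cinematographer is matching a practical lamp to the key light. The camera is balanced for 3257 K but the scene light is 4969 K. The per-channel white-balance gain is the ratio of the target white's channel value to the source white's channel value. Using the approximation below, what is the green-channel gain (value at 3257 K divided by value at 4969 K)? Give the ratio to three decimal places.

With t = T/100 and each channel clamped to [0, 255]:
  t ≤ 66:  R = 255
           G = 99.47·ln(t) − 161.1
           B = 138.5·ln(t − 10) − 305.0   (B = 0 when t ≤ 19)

At 4969 K (t = 49.69):
  G = 99.47·ln 49.69 − 161.1 = 99.47·3.9058 − 161.1 = 227.410.
At 3257 K (t = 32.57):
  G = 99.47·ln 32.57 − 161.1 = 99.47·3.4834 − 161.1 = 185.393.
Gain = 185.393 / 227.410 = 0.8152 → 0.815.

0.815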